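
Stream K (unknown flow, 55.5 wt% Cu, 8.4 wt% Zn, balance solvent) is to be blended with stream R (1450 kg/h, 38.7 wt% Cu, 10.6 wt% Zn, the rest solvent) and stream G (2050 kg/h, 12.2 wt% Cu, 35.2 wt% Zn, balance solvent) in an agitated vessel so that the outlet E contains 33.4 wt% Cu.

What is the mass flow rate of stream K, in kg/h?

1619 kg/h

Let K be the unknown flow. Total out = 3500 + K.
Cu balance: 811.25 + 0.555·K = 0.334·(3500 + K)
(0.555 − 0.334)·K = 0.334×3500 − 811.25 = 357.75
K = 357.75 / 0.221 = 1618.8 kg/h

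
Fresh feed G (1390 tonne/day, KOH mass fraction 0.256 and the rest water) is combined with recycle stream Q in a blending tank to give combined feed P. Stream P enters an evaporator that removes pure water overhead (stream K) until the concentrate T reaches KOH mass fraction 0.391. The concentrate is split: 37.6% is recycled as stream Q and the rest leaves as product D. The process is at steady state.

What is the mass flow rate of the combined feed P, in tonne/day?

Overall KOH balance (none leaves overhead): KOH in fresh feed = KOH in product, i.e. 1390×0.256 = (1−0.376)·T·0.391.
T = 355.84/(0.391×0.624) = 1458.5 tonne/day.
Recycle Q = 0.376×1458.5 = 548.38 tonne/day.
Combined feed P = 1390 + 548.38 = 1938.4 tonne/day.

1938 tonne/day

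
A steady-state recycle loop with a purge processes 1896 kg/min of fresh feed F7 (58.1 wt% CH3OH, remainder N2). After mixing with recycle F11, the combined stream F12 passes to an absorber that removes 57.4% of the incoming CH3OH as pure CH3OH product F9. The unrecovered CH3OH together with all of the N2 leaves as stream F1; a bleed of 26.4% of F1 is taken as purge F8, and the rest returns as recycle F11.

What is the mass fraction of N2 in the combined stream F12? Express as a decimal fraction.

N2 enters only via F7 and leaves only via the purge: 1896×0.419 = 0.264×(N2 in F1), and the absorber passes all N2, so N2 in F12 = N2 in F1 = 3009.2 kg/min.
CH3OH in F12: m_A = 1896×0.581 + (1−0.264)·(1−0.574)·m_A, so m_A = 1101.6/0.6865 = 1604.7 kg/min.
F12 = 1604.7 + 3009.2 = 4613.9 kg/min.
N2 fraction in F12 = 3009.2/4613.9 = 0.652.

0.652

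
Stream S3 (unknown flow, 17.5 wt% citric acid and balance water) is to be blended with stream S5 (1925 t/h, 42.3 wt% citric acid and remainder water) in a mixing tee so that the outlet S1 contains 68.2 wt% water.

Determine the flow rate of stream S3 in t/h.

1413 t/h

Let S3 be the unknown flow. Total out = 1925 + S3.
water balance: 1110.7 + 0.825·S3 = 0.682·(1925 + S3)
(0.825 − 0.682)·S3 = 0.682×1925 − 1110.7 = 202.13
S3 = 202.13 / 0.143 = 1413.5 t/h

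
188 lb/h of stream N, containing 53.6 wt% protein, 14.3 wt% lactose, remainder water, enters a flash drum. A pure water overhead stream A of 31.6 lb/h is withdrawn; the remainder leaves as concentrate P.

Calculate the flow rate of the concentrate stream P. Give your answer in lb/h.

Concentrate = 188 − 31.6 = 156.4 lb/h.

156.4 lb/h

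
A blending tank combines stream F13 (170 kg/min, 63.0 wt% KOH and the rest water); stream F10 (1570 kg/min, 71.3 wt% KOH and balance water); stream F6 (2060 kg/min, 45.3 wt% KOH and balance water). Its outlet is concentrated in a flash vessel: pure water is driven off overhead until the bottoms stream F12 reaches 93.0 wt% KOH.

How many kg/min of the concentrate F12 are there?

KOH entering = 170×0.630 + 1570×0.713 + 2060×0.453 = 2159.7 kg/min.
All KOH reports to F12, so F12 = 2159.7/0.930 = 2322.2 kg/min.

2322 kg/min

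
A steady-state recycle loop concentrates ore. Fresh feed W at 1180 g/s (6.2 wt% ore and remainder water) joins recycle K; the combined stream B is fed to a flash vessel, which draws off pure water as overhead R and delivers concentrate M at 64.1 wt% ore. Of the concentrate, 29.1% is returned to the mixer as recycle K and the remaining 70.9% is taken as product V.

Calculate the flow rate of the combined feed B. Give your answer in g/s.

Overall ore balance (none leaves overhead): ore in fresh feed = ore in product, i.e. 1180×0.062 = (1−0.291)·M·0.641.
M = 73.16/(0.641×0.709) = 160.98 g/s.
Recycle K = 0.291×160.98 = 46.845 g/s.
Combined feed B = 1180 + 46.845 = 1226.8 g/s.

1227 g/s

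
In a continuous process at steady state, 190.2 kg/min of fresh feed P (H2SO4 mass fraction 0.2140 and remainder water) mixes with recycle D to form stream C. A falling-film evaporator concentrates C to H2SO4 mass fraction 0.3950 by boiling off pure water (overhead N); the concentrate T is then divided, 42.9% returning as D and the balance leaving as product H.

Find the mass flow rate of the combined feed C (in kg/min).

Overall H2SO4 balance (none leaves overhead): H2SO4 in fresh feed = H2SO4 in product, i.e. 190.2×0.214 = (1−0.429)·T·0.395.
T = 40.703/(0.395×0.571) = 180.46 kg/min.
Recycle D = 0.429×180.46 = 77.419 kg/min.
Combined feed C = 190.2 + 77.419 = 267.62 kg/min.

267.6 kg/min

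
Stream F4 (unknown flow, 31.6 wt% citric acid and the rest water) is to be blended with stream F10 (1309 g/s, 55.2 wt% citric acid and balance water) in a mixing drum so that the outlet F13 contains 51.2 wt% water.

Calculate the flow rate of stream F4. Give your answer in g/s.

Let F4 be the unknown flow. Total out = 1309 + F4.
water balance: 586.43 + 0.684·F4 = 0.512·(1309 + F4)
(0.684 − 0.512)·F4 = 0.512×1309 − 586.43 = 83.776
F4 = 83.776 / 0.172 = 487.07 g/s

487.1 g/s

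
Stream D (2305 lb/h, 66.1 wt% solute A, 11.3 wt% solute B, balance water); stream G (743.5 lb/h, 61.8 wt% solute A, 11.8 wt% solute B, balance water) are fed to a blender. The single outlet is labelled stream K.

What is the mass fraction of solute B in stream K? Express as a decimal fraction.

0.1142

Total flow out = 2305 + 743.5 = 3048.5 lb/h.
solute B in = 2305×0.113 + 743.5×0.118 = 348.2 lb/h.
solute B mass fraction in K = 348.2/3048.5 = 0.1142.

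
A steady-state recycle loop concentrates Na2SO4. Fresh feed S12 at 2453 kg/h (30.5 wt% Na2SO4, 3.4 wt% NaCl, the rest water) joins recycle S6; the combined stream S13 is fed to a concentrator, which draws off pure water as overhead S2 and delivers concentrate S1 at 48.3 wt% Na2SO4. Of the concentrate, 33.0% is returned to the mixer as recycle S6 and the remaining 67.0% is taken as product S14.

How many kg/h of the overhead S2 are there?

904 kg/h

Overall Na2SO4 balance (none leaves overhead): Na2SO4 in fresh feed = Na2SO4 in product, i.e. 2453×0.305 = (1−0.330)·S1·0.483.
S1 = 748.16/(0.483×0.670) = 2311.9 kg/h.
Recycle S6 = 0.330×2311.9 = 762.94 kg/h.
Combined feed S13 = 2453 + 762.94 = 3215.9 kg/h.
Overhead S2 = S13 − S1 = 3215.9 − 2311.9 = 904 kg/h.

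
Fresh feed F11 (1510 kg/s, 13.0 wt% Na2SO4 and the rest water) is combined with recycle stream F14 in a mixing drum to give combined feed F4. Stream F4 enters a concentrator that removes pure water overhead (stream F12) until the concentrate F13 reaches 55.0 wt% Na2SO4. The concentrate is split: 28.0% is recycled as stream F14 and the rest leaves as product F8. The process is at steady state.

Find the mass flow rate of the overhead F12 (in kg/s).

Overall Na2SO4 balance (none leaves overhead): Na2SO4 in fresh feed = Na2SO4 in product, i.e. 1510×0.130 = (1−0.280)·F13·0.550.
F13 = 196.3/(0.550×0.720) = 495.71 kg/s.
Recycle F14 = 0.280×495.71 = 138.8 kg/s.
Combined feed F4 = 1510 + 138.8 = 1648.8 kg/s.
Overhead F12 = F4 − F13 = 1648.8 − 495.71 = 1153.1 kg/s.

1153 kg/s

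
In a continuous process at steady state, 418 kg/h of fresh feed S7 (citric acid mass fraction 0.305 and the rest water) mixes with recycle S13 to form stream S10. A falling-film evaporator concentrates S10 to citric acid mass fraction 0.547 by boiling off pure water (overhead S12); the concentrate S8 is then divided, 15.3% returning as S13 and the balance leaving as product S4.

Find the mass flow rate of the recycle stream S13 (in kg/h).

42.1 kg/h

Overall citric acid balance (none leaves overhead): citric acid in fresh feed = citric acid in product, i.e. 418×0.305 = (1−0.153)·S8·0.547.
S8 = 127.49/(0.547×0.847) = 275.17 kg/h.
Recycle S13 = 0.153×275.17 = 42.101 kg/h.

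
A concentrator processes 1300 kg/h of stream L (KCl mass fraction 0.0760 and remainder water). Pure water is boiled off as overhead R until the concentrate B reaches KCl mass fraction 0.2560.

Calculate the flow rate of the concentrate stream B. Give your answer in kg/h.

385.9 kg/h

KCl is conserved: 1300×0.076 = 98.8 kg/h all reports to the concentrate.
Concentrate = 98.8/(target fraction) = 385.94 kg/h.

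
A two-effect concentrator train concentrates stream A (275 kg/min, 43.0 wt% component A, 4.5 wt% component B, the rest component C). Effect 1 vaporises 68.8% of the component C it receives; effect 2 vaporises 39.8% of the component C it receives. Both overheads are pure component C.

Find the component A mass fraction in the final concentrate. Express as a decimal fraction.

component C in feed = 275×0.525 = 144.38 kg/min.
After stage 1: component C left = (1−0.688)×144.38 = 45.045; stream total = 175.67 kg/min.
After stage 2: component C left = (1−0.398)×45.045 = 27.117; final concentrate = 157.74 kg/min.
component A fraction = 118.25/157.74 = 0.750.

0.750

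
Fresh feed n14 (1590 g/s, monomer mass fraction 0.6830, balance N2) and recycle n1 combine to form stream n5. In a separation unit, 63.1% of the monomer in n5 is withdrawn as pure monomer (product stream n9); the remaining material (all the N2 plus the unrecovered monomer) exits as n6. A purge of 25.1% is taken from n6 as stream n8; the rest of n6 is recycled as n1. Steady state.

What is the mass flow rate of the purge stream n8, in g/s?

643 g/s

N2 enters only via n14 and leaves only via the purge: 1590×0.317 = 0.251×(N2 in n6), and the separation unit passes all N2, so N2 in n5 = N2 in n6 = 2008.1 g/s.
monomer in n5: m_A = 1590×0.683 + (1−0.251)·(1−0.631)·m_A, so m_A = 1086/0.7236 = 1500.7 g/s.
n6 = (1−0.631)×1500.7 + 2008.1 = 2561.9 g/s.
Purge n8 = 0.251×2561.9 = 643.03 g/s.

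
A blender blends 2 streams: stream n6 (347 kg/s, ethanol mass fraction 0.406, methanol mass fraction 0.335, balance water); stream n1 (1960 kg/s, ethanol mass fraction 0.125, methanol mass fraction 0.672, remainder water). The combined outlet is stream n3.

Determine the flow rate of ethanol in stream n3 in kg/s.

385.9 kg/s

ethanol out = ethanol in = 347×0.406 + 1960×0.125 = 385.88 kg/s.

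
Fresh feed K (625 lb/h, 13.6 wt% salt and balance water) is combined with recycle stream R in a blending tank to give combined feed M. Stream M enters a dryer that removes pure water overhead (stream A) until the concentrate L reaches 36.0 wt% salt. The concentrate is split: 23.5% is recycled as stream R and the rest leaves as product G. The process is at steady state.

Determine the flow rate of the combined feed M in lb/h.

Overall salt balance (none leaves overhead): salt in fresh feed = salt in product, i.e. 625×0.136 = (1−0.235)·L·0.360.
L = 85/(0.360×0.765) = 308.64 lb/h.
Recycle R = 0.235×308.64 = 72.531 lb/h.
Combined feed M = 625 + 72.531 = 697.53 lb/h.

697.5 lb/h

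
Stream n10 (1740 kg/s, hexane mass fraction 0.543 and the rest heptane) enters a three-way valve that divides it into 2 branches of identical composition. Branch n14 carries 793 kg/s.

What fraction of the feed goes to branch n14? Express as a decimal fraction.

Fraction to n14 = 793/1740 = 0.4557.

0.456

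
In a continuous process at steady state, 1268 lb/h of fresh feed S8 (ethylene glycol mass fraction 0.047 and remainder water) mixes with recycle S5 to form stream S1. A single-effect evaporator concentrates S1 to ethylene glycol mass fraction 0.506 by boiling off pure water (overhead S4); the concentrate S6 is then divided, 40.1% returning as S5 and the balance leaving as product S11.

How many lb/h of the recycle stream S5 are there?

78.85 lb/h

Overall ethylene glycol balance (none leaves overhead): ethylene glycol in fresh feed = ethylene glycol in product, i.e. 1268×0.047 = (1−0.401)·S6·0.506.
S6 = 59.596/(0.506×0.599) = 196.63 lb/h.
Recycle S5 = 0.401×196.63 = 78.847 lb/h.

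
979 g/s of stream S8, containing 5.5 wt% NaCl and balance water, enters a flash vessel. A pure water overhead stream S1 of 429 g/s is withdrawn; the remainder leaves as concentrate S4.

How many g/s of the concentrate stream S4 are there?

550 g/s

Concentrate = 979 − 429 = 550 g/s.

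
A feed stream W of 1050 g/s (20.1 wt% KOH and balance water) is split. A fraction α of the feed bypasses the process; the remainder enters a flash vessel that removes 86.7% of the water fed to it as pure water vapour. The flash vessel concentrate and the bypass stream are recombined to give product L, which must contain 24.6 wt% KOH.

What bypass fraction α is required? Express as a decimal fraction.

All 1050×0.201 = 211.05 g/s of KOH reaches L, so L = 211.05/0.246 = 857.93 g/s and vapour = 192.07 g/s.
The evaporator receives (1−α)·1050 of feed at 0.799 water and removes 0.867 of that water:
0.867×0.799×(1−α)×1050 = 192.07
(1−α) = 192.07/727.37 = 0.2641;  α = 0.7359.

0.736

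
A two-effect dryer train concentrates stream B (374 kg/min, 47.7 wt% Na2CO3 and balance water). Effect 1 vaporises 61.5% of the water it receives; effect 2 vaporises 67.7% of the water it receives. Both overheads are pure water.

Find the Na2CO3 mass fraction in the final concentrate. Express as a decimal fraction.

0.880

water in feed = 374×0.523 = 195.6 kg/min.
After stage 1: water left = (1−0.615)×195.6 = 75.307; stream total = 253.7 kg/min.
After stage 2: water left = (1−0.677)×75.307 = 24.324; final concentrate = 202.72 kg/min.
Na2CO3 fraction = 178.4/202.72 = 0.880.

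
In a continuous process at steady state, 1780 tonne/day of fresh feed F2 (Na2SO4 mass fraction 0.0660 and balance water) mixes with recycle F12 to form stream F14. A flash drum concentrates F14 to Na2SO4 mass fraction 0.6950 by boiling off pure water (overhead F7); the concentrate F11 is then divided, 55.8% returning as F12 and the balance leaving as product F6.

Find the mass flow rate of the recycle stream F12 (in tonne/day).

Overall Na2SO4 balance (none leaves overhead): Na2SO4 in fresh feed = Na2SO4 in product, i.e. 1780×0.066 = (1−0.558)·F11·0.695.
F11 = 117.48/(0.695×0.442) = 382.43 tonne/day.
Recycle F12 = 0.558×382.43 = 213.4 tonne/day.

213.4 tonne/day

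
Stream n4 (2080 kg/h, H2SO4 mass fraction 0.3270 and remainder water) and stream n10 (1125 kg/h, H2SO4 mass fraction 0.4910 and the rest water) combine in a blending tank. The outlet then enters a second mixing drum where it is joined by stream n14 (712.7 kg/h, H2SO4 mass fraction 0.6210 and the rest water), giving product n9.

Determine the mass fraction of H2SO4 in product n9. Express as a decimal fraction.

0.4276

Overall, product flow = 3917.7 kg/h.
H2SO4 in = 2080×0.327 + 1125×0.491 + 712.7×0.621 = 1675.1 kg/h.
H2SO4 fraction in n9 = 0.4276.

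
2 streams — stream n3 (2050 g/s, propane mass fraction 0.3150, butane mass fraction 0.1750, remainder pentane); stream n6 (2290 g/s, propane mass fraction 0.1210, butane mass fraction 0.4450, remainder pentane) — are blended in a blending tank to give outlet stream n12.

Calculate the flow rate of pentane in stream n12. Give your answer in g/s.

pentane out = pentane in = 2050×0.510 + 2290×0.434 = 2039.4 g/s.

2039 g/s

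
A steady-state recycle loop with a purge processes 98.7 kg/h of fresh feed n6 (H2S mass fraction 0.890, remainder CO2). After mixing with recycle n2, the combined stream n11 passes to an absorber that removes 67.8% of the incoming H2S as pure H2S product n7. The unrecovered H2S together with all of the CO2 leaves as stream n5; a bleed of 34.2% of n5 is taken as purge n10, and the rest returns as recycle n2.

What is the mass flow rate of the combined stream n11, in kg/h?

CO2 enters only via n6 and leaves only via the purge: 98.7×0.110 = 0.342×(CO2 in n5), and the absorber passes all CO2, so CO2 in n11 = CO2 in n5 = 31.746 kg/h.
H2S in n11: m_A = 98.7×0.890 + (1−0.342)·(1−0.678)·m_A, so m_A = 87.843/0.7881 = 111.46 kg/h.
n11 = 111.46 + 31.746 = 143.2 kg/h.

143.2 kg/h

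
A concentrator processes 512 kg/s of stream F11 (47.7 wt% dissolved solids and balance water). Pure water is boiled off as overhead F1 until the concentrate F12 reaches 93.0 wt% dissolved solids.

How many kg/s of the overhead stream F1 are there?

dissolved solids is conserved: 512×0.477 = 244.22 kg/s all reports to the concentrate.
Concentrate = 244.22/(target fraction) = 262.61 kg/s.
Overhead = 512 − 262.61 = 249.39 kg/s.

249.4 kg/s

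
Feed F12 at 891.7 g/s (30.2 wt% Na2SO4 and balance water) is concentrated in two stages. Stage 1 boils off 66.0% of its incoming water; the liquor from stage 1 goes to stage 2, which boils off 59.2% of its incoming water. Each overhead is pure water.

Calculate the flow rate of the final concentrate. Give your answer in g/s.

355.6 g/s

water in feed = 891.7×0.698 = 622.41 g/s.
After stage 1: water left = (1−0.660)×622.41 = 211.62; stream total = 480.91 g/s.
After stage 2: water left = (1−0.592)×211.62 = 86.34; final concentrate = 355.63 g/s.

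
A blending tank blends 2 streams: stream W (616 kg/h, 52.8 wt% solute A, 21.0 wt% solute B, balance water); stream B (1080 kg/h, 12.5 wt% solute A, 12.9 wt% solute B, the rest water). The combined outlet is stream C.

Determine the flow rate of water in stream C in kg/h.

967.1 kg/h

water out = water in = 616×0.262 + 1080×0.746 = 967.07 kg/h.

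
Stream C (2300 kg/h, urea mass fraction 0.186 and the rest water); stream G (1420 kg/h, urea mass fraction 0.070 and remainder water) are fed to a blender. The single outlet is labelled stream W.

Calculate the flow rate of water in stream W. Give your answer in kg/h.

water out = water in = 2300×0.814 + 1420×0.930 = 3192.8 kg/h.

3193 kg/h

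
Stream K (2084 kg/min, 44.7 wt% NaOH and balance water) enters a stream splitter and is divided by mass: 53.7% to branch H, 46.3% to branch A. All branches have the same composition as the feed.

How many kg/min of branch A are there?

964.9 kg/min

Branch A flow = 0.463×2084 = 964.89 kg/min.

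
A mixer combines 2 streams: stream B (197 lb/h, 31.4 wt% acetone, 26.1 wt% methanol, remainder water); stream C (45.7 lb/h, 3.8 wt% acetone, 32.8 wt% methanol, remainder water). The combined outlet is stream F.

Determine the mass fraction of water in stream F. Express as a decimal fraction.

0.464

Total flow out = 197 + 45.7 = 242.7 lb/h.
water in = 197×0.425 + 45.7×0.634 = 112.7 lb/h.
water mass fraction in F = 112.7/242.7 = 0.464.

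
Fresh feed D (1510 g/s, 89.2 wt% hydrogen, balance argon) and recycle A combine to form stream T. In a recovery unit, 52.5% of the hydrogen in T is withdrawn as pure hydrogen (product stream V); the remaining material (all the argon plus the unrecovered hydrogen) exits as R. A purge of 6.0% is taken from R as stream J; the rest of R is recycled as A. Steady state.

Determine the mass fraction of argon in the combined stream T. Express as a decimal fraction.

0.528

argon enters only via D and leaves only via the purge: 1510×0.108 = 0.060×(argon in R), and the recovery unit passes all argon, so argon in T = argon in R = 2718 g/s.
hydrogen in T: m_A = 1510×0.892 + (1−0.060)·(1−0.525)·m_A, so m_A = 1346.9/0.5535 = 2433.5 g/s.
T = 2433.5 + 2718 = 5151.5 g/s.
argon fraction in T = 2718/5151.5 = 0.528.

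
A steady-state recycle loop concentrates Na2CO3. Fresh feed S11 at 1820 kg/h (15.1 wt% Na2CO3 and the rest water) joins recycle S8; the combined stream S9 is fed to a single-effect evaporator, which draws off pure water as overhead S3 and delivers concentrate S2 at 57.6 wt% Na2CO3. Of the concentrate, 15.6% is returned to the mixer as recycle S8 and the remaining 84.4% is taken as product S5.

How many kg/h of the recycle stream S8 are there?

Overall Na2CO3 balance (none leaves overhead): Na2CO3 in fresh feed = Na2CO3 in product, i.e. 1820×0.151 = (1−0.156)·S2·0.576.
S2 = 274.82/(0.576×0.844) = 565.31 kg/h.
Recycle S8 = 0.156×565.31 = 88.188 kg/h.

88.19 kg/h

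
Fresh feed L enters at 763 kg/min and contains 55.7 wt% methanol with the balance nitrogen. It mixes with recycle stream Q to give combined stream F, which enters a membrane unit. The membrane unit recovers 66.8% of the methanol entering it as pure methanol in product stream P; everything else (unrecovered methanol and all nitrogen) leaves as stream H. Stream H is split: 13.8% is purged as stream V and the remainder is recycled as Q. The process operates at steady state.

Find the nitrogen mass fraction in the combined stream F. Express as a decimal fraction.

0.804

nitrogen enters only via L and leaves only via the purge: 763×0.443 = 0.138×(nitrogen in H), and the membrane unit passes all nitrogen, so nitrogen in F = nitrogen in H = 2449.3 kg/min.
methanol in F: m_A = 763×0.557 + (1−0.138)·(1−0.668)·m_A, so m_A = 424.99/0.7138 = 595.38 kg/min.
F = 595.38 + 2449.3 = 3044.7 kg/min.
nitrogen fraction in F = 2449.3/3044.7 = 0.804.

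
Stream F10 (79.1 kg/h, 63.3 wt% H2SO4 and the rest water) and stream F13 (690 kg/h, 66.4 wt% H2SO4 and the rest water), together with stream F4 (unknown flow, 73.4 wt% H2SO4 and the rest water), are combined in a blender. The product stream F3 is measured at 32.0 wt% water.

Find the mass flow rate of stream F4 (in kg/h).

Let F4 be the unknown flow. Total out = 769.1 + F4.
water balance: 260.87 + 0.266·F4 = 0.320·(769.1 + F4)
(0.266 − 0.320)·F4 = 0.320×769.1 − 260.87 = -14.758
F4 = -14.758 / -0.054 = 273.29 kg/h

273.3 kg/h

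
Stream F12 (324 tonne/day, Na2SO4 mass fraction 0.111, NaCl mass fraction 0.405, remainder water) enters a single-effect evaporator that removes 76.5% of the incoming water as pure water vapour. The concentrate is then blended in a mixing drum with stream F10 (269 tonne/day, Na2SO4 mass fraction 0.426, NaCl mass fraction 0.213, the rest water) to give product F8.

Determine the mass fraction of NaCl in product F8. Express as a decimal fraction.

0.399

Vapour removed = 0.765×0.484×324 = 119.96 tonne/day; concentrate = 204.04 tonne/day.
NaCl reaching the mixer = 131.22 (from concentrate) + 269×0.213 = 188.52 tonne/day.
Product flow = 204.04 + 269 = 473.04 tonne/day; NaCl fraction = 0.399.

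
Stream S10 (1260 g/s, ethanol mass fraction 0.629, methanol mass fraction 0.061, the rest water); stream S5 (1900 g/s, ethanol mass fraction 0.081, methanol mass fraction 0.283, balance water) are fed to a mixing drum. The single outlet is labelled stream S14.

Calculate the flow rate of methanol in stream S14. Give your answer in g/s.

methanol out = methanol in = 1260×0.061 + 1900×0.283 = 614.56 g/s.

614.6 g/s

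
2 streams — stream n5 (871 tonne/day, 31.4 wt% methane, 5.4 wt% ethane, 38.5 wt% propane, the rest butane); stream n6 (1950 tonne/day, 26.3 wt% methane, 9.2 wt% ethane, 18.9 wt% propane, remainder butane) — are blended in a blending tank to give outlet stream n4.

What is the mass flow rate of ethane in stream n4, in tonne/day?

226.4 tonne/day

ethane out = ethane in = 871×0.054 + 1950×0.092 = 226.43 tonne/day.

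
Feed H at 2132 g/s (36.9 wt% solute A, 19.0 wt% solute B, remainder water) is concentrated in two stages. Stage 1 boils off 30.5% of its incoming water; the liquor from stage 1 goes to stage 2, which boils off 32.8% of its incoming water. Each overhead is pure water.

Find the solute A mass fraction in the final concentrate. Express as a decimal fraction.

water in feed = 2132×0.441 = 940.21 g/s.
After stage 1: water left = (1−0.305)×940.21 = 653.45; stream total = 1845.2 g/s.
After stage 2: water left = (1−0.328)×653.45 = 439.12; final concentrate = 1630.9 g/s.
solute A fraction = 786.71/1630.9 = 0.482.

0.482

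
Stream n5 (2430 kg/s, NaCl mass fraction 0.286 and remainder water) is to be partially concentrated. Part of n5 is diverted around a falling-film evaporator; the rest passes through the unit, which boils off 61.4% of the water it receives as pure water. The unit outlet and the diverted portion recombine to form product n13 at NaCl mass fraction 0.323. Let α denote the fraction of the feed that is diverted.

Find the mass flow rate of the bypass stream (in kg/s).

1795 kg/s

All 2430×0.286 = 694.98 kg/s of NaCl reaches n13, so n13 = 694.98/0.323 = 2151.6 kg/s and vapour = 278.36 kg/s.
The evaporator receives (1−α)·2430 of feed at 0.714 water and removes 0.614 of that water:
0.614×0.714×(1−α)×2430 = 278.36
(1−α) = 278.36/1065.3 = 0.2613;  α = 0.7387.
Bypass flow = 0.7387×2430 = 1795.1 kg/s.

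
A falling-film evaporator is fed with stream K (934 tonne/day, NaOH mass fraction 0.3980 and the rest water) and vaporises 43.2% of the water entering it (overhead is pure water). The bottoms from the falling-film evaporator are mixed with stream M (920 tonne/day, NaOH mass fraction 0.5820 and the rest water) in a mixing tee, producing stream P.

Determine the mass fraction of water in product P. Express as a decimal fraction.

Vapour removed = 0.432×0.602×934 = 242.9 tonne/day; concentrate = 691.1 tonne/day.
water reaching the mixer = 319.37 (from concentrate) + 920×0.418 = 703.93 tonne/day.
Product flow = 691.1 + 920 = 1611.1 tonne/day; water fraction = 0.4369.

0.4369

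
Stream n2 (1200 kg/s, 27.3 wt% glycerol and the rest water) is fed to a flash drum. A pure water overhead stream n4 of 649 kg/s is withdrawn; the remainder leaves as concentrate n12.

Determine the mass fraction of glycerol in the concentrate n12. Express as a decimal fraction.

0.5946

glycerol is not removed: 1200×0.273 = 327.6 kg/s of glycerol enters n12.
Concentrate = 1200 − 649 = 551 kg/s.
Mass fraction = 327.6/551 = 0.5946.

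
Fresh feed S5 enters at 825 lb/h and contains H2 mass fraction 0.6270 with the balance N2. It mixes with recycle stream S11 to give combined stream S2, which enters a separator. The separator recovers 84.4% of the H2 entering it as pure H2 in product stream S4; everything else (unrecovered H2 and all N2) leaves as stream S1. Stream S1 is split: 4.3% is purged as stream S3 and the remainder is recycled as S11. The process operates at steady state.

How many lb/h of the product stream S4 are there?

513.2 lb/h

H2 in S2: m_A = 825×0.627 + (1−0.043)·(1−0.844)·m_A, so m_A = 517.27/0.8507 = 608.05 lb/h.
Product S4 = 0.844×608.05 = 513.2 lb/h.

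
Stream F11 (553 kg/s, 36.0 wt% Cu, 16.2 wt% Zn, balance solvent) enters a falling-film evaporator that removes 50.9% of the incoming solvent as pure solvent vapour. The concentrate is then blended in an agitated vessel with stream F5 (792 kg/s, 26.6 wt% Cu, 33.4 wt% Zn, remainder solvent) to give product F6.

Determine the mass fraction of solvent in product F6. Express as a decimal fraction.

0.369

Vapour removed = 0.509×0.478×553 = 134.55 kg/s; concentrate = 418.45 kg/s.
solvent reaching the mixer = 129.79 (from concentrate) + 792×0.400 = 446.59 kg/s.
Product flow = 418.45 + 792 = 1210.5 kg/s; solvent fraction = 0.369.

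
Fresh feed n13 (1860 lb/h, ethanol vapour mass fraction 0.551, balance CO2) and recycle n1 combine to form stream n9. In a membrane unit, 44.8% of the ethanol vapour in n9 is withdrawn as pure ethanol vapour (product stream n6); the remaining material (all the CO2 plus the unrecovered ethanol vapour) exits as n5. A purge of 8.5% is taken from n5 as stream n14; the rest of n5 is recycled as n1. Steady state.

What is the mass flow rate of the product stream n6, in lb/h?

927.7 lb/h

ethanol vapour in n9: m_A = 1860×0.551 + (1−0.085)·(1−0.448)·m_A, so m_A = 1024.9/0.4949 = 2070.8 lb/h.
Product n6 = 0.448×2070.8 = 927.7 lb/h.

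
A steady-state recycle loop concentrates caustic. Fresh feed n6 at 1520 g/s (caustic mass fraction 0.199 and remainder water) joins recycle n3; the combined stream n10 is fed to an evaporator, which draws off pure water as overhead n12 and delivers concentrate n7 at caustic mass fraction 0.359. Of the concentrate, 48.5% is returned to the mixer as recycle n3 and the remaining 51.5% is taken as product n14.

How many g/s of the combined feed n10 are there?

2313 g/s

Overall caustic balance (none leaves overhead): caustic in fresh feed = caustic in product, i.e. 1520×0.199 = (1−0.485)·n7·0.359.
n7 = 302.48/(0.359×0.515) = 1636 g/s.
Recycle n3 = 0.485×1636 = 793.48 g/s.
Combined feed n10 = 1520 + 793.48 = 2313.5 g/s.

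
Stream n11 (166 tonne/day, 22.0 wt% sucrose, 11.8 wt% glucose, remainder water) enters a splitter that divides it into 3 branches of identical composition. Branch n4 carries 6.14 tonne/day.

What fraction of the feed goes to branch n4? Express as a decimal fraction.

Fraction to n4 = 6.14/166 = 0.0370.

0.037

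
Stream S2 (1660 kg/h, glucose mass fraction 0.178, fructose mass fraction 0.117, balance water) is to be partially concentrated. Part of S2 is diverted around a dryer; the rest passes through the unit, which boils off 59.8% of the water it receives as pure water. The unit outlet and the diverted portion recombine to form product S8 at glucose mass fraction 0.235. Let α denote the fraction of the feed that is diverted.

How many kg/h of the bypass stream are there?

705 kg/h

All 1660×0.178 = 295.48 kg/h of glucose reaches S8, so S8 = 295.48/0.235 = 1257.4 kg/h and vapour = 402.64 kg/h.
The evaporator receives (1−α)·1660 of feed at 0.705 water and removes 0.598 of that water:
0.598×0.705×(1−α)×1660 = 402.64
(1−α) = 402.64/699.84 = 0.5753;  α = 0.4247.
Bypass flow = 0.4247×1660 = 704.95 kg/h.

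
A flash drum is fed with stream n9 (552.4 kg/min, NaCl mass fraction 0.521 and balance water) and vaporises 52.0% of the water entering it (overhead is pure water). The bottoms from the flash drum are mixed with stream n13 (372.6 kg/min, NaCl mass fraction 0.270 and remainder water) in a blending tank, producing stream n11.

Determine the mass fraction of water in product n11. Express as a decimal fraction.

0.507

Vapour removed = 0.520×0.479×552.4 = 137.59 kg/min; concentrate = 414.81 kg/min.
water reaching the mixer = 127.01 (from concentrate) + 372.6×0.730 = 399.01 kg/min.
Product flow = 414.81 + 372.6 = 787.41 kg/min; water fraction = 0.507.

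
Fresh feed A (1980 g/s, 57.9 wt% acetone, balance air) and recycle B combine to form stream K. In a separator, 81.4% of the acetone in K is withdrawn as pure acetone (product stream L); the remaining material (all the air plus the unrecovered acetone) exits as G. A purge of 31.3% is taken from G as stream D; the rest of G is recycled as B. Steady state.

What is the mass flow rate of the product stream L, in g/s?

1070 g/s

acetone in K: m_A = 1980×0.579 + (1−0.313)·(1−0.814)·m_A, so m_A = 1146.4/0.8722 = 1314.4 g/s.
Product L = 0.814×1314.4 = 1069.9 g/s.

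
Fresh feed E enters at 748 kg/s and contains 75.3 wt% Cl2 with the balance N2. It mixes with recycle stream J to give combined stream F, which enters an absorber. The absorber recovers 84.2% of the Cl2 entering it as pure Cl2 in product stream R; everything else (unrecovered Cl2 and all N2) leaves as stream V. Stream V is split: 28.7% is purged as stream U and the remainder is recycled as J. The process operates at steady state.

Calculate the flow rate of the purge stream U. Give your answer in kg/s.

213.5 kg/s

N2 enters only via E and leaves only via the purge: 748×0.247 = 0.287×(N2 in V), and the absorber passes all N2, so N2 in F = N2 in V = 643.75 kg/s.
Cl2 in F: m_A = 748×0.753 + (1−0.287)·(1−0.842)·m_A, so m_A = 563.24/0.8873 = 634.75 kg/s.
V = (1−0.842)×634.75 + 643.75 = 744.04 kg/s.
Purge U = 0.287×744.04 = 213.54 kg/s.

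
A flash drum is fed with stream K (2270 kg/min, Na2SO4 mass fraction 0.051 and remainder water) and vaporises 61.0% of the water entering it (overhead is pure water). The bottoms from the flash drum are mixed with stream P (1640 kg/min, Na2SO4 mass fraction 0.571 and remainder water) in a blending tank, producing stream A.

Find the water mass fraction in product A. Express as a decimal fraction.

0.595

Vapour removed = 0.610×0.949×2270 = 1314.1 kg/min; concentrate = 955.92 kg/min.
water reaching the mixer = 840.15 (from concentrate) + 1640×0.429 = 1543.7 kg/min.
Product flow = 955.92 + 1640 = 2595.9 kg/min; water fraction = 0.595.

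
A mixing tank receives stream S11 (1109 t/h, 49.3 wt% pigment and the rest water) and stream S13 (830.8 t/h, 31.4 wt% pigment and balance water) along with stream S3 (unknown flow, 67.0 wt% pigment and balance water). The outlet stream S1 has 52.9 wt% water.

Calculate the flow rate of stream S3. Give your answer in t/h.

Let S3 be the unknown flow. Total out = 1939.8 + S3.
water balance: 1132.2 + 0.330·S3 = 0.529·(1939.8 + S3)
(0.330 − 0.529)·S3 = 0.529×1939.8 − 1132.2 = -106.04
S3 = -106.04 / -0.199 = 532.85 t/h

532.9 t/h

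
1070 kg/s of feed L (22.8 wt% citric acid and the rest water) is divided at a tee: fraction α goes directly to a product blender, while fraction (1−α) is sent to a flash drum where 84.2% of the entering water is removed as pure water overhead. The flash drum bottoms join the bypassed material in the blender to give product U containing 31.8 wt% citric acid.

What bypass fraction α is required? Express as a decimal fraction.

All 1070×0.228 = 243.96 kg/s of citric acid reaches U, so U = 243.96/0.318 = 767.17 kg/s and vapour = 302.83 kg/s.
The evaporator receives (1−α)·1070 of feed at 0.772 water and removes 0.842 of that water:
0.842×0.772×(1−α)×1070 = 302.83
(1−α) = 302.83/695.53 = 0.4354;  α = 0.5646.

0.565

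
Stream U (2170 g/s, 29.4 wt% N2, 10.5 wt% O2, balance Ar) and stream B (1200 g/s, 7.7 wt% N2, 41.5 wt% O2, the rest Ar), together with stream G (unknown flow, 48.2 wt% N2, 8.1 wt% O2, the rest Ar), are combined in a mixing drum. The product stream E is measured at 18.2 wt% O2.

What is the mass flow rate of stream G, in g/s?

Let G be the unknown flow. Total out = 3370 + G.
O2 balance: 725.85 + 0.081·G = 0.182·(3370 + G)
(0.081 − 0.182)·G = 0.182×3370 − 725.85 = -112.51
G = -112.51 / -0.101 = 1114 g/s

1114 g/s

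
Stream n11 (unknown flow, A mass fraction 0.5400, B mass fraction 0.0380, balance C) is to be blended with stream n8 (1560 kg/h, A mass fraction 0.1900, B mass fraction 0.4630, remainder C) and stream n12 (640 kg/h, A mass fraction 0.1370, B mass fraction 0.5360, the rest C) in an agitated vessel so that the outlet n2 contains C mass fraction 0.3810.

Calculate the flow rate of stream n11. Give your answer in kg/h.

Let n11 be the unknown flow. Total out = 2200 + n11.
C balance: 750.6 + 0.422·n11 = 0.381·(2200 + n11)
(0.422 − 0.381)·n11 = 0.381×2200 − 750.6 = 87.6
n11 = 87.6 / 0.041 = 2136.6 kg/h

2137 kg/h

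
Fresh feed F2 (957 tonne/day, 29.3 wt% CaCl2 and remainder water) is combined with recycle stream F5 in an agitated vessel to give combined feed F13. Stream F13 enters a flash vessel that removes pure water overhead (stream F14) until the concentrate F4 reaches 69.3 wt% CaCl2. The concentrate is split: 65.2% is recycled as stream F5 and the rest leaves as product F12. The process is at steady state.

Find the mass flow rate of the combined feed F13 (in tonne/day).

1715 tonne/day

Overall CaCl2 balance (none leaves overhead): CaCl2 in fresh feed = CaCl2 in product, i.e. 957×0.293 = (1−0.652)·F4·0.693.
F4 = 280.4/(0.693×0.348) = 1162.7 tonne/day.
Recycle F5 = 0.652×1162.7 = 758.08 tonne/day.
Combined feed F13 = 957 + 758.08 = 1715.1 tonne/day.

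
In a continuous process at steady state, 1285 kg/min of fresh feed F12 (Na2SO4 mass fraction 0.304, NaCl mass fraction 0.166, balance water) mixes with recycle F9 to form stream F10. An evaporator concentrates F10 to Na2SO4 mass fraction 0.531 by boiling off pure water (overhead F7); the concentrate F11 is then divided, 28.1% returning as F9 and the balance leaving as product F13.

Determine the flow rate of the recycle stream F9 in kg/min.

Overall Na2SO4 balance (none leaves overhead): Na2SO4 in fresh feed = Na2SO4 in product, i.e. 1285×0.304 = (1−0.281)·F11·0.531.
F11 = 390.64/(0.531×0.719) = 1023.2 kg/min.
Recycle F9 = 0.281×1023.2 = 287.51 kg/min.

287.5 kg/min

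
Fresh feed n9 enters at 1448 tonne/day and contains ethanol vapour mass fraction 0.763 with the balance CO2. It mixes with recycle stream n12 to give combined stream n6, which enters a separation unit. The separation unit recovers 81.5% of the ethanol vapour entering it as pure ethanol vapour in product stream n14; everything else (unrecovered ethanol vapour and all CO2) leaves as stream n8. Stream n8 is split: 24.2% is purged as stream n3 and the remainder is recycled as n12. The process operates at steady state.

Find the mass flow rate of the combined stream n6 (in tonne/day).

2703 tonne/day

CO2 enters only via n9 and leaves only via the purge: 1448×0.237 = 0.242×(CO2 in n8), and the separation unit passes all CO2, so CO2 in n6 = CO2 in n8 = 1418.1 tonne/day.
ethanol vapour in n6: m_A = 1448×0.763 + (1−0.242)·(1−0.815)·m_A, so m_A = 1104.8/0.8598 = 1285 tonne/day.
n6 = 1285 + 1418.1 = 2703.1 tonne/day.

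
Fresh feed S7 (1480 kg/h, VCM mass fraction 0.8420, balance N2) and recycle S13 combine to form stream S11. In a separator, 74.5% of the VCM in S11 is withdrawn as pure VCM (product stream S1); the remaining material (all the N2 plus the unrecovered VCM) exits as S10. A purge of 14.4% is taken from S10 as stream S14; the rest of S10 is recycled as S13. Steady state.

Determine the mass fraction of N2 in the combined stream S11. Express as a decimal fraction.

N2 enters only via S7 and leaves only via the purge: 1480×0.158 = 0.144×(N2 in S10), and the separator passes all N2, so N2 in S11 = N2 in S10 = 1623.9 kg/h.
VCM in S11: m_A = 1480×0.842 + (1−0.144)·(1−0.745)·m_A, so m_A = 1246.2/0.7817 = 1594.1 kg/h.
S11 = 1594.1 + 1623.9 = 3218 kg/h.
N2 fraction in S11 = 1623.9/3218 = 0.5046.

0.5046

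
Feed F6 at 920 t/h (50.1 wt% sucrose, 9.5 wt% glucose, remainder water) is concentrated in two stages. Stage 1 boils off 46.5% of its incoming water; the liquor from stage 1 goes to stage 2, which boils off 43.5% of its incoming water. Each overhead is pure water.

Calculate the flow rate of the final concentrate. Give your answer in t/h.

660.7 t/h

water in feed = 920×0.404 = 371.68 t/h.
After stage 1: water left = (1−0.465)×371.68 = 198.85; stream total = 747.17 t/h.
After stage 2: water left = (1−0.435)×198.85 = 112.35; final concentrate = 660.67 t/h.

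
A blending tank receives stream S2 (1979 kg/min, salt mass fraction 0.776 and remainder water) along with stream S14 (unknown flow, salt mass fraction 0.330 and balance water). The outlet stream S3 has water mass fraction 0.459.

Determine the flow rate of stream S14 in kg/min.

Let S14 be the unknown flow. Total out = 1979 + S14.
water balance: 443.3 + 0.670·S14 = 0.459·(1979 + S14)
(0.670 − 0.459)·S14 = 0.459×1979 − 443.3 = 465.06
S14 = 465.06 / 0.211 = 2204.1 kg/min

2204 kg/min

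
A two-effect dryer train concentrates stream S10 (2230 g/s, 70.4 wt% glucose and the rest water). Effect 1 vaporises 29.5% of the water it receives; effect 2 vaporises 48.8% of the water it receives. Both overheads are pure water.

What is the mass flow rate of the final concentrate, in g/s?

1808 g/s

water in feed = 2230×0.296 = 660.08 g/s.
After stage 1: water left = (1−0.295)×660.08 = 465.36; stream total = 2035.3 g/s.
After stage 2: water left = (1−0.488)×465.36 = 238.26; final concentrate = 1808.2 g/s.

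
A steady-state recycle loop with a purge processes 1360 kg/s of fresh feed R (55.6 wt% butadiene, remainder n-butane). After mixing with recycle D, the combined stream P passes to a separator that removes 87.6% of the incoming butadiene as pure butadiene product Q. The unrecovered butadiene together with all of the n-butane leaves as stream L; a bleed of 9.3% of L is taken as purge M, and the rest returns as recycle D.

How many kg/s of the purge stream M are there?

n-butane enters only via R and leaves only via the purge: 1360×0.444 = 0.093×(n-butane in L), and the separator passes all n-butane, so n-butane in P = n-butane in L = 6492.9 kg/s.
butadiene in P: m_A = 1360×0.556 + (1−0.093)·(1−0.876)·m_A, so m_A = 756.16/0.8875 = 851.98 kg/s.
L = (1−0.876)×851.98 + 6492.9 = 6598.5 kg/s.
Purge M = 0.093×6598.5 = 613.67 kg/s.

613.7 kg/s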